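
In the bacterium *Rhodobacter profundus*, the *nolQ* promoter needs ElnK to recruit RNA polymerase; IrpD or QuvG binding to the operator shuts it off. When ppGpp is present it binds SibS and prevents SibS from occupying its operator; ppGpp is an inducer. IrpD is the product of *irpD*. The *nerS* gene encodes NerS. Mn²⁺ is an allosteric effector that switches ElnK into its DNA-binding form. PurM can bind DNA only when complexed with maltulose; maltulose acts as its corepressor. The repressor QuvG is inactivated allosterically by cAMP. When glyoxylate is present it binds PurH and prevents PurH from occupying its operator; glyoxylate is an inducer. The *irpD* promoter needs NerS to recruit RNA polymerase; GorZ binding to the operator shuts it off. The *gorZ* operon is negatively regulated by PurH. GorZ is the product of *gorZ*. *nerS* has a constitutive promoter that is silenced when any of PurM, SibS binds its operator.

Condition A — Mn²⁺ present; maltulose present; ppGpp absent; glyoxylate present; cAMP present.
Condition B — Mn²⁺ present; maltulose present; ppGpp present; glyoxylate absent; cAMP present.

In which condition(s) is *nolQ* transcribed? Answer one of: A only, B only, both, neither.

Condition A:
Mn²⁺ is present, so ElnK is active.
Maltulose is present, so PurM is active.
ppGpp is absent, so SibS is active.
With repressor PurM bound, *nerS* is not transcribed.
So NerS is not produced.
Glyoxylate is present, so PurH is inactive.
With no repressor bound, *gorZ* is transcribed.
So GorZ is produced and active.
With repressor GorZ bound, *irpD* is not transcribed.
So IrpD is not produced.
cAMP is present, so QuvG is inactive.
No repressor is bound and ElnK is active, so *nolQ* is transcribed.
→ *nolQ* is ON in A.
Condition B:
Mn²⁺ is present, so ElnK is active.
Maltulose is present, so PurM is active.
ppGpp is present, so SibS is inactive.
With repressor PurM bound, *nerS* is not transcribed.
So NerS is not produced.
Glyoxylate is absent, so PurH is active.
With repressor PurH bound, *gorZ* is not transcribed.
So GorZ is not produced.
Required activator NerS is absent, so *irpD* is not transcribed.
So IrpD is not produced.
cAMP is present, so QuvG is inactive.
No repressor is bound and ElnK is active, so *nolQ* is transcribed.
→ *nolQ* is ON in B.

both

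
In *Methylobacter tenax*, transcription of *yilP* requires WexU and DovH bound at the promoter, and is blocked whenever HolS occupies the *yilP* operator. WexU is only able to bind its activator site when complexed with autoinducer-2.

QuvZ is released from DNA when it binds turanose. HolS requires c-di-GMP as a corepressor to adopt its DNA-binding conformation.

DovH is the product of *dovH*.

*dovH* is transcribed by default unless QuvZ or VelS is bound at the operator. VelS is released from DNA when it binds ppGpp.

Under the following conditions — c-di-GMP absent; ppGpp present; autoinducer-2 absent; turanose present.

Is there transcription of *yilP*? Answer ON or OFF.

OFF

Autoinducer-2 is absent, so WexU is inactive.
Turanose is present, so QuvZ is inactive.
ppGpp is present, so VelS is inactive.
With no repressor bound, *dovH* is transcribed.
So DovH is produced and active.
c-di-GMP is absent, so HolS is inactive.
Required activator WexU is absent, so *yilP* is not transcribed.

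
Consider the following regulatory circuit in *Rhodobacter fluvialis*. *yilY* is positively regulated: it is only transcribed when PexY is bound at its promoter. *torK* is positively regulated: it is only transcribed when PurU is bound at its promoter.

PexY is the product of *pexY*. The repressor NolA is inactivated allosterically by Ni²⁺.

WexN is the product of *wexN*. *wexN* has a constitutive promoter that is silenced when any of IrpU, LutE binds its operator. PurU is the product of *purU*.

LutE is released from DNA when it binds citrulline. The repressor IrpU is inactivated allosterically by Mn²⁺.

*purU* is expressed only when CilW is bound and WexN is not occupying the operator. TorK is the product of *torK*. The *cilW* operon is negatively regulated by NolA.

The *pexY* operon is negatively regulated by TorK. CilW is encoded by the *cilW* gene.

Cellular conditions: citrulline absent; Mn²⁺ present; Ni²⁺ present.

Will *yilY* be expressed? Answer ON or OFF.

OFF

Mn²⁺ is present, so IrpU is inactive.
Citrulline is absent, so LutE is active.
With repressor LutE bound, *wexN* is not transcribed.
So WexN is not produced.
Ni²⁺ is present, so NolA is inactive.
With no repressor bound, *cilW* is transcribed.
So CilW is produced and active.
No repressor is bound and CilW is active, so *purU* is transcribed.
So PurU is produced and active.
No repressor is bound and PurU is active, so *torK* is transcribed.
So TorK is produced and active.
With repressor TorK bound, *pexY* is not transcribed.
So PexY is not produced.
Required activator PexY is absent, so *yilY* is not transcribed.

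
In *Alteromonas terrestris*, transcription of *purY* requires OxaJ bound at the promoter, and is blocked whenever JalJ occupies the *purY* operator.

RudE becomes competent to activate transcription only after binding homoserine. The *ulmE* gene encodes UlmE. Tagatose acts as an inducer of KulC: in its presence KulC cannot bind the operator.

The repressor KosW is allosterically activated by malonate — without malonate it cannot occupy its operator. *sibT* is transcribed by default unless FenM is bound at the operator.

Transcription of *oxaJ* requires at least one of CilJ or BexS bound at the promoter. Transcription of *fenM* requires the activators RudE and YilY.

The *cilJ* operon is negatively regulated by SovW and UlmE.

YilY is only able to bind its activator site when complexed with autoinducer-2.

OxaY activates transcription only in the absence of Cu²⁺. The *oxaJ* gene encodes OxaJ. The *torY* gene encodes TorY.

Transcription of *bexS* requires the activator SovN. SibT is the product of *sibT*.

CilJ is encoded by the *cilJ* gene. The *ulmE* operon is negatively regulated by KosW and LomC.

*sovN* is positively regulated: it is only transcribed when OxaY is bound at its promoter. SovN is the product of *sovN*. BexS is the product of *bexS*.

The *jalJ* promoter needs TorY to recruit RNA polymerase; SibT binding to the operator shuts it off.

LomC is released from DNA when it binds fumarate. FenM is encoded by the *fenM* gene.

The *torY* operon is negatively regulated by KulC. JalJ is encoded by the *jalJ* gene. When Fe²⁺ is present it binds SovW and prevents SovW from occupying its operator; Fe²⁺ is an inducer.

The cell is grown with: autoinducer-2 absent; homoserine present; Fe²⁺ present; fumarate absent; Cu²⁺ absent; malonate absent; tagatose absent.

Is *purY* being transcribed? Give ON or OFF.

ON

Tagatose is absent, so KulC is active.
With repressor KulC bound, *torY* is not transcribed.
So TorY is not produced.
Homoserine is present, so RudE is active.
Autoinducer-2 is absent, so YilY is inactive.
Required activator YilY is absent, so *fenM* is not transcribed.
So FenM is not produced.
With no repressor bound, *sibT* is transcribed.
So SibT is produced and active.
With repressor SibT bound, *jalJ* is not transcribed.
So JalJ is not produced.
Fe²⁺ is present, so SovW is inactive.
Malonate is absent, so KosW is inactive.
Fumarate is absent, so LomC is active.
With repressor LomC bound, *ulmE* is not transcribed.
So UlmE is not produced.
With no repressor bound, *cilJ* is transcribed.
So CilJ is produced and active.
Cu²⁺ is absent, so OxaY is active.
No repressor is bound and OxaY is active, so *sovN* is transcribed.
So SovN is produced and active.
No repressor is bound and SovN is active, so *bexS* is transcribed.
So BexS is produced and active.
Activator CilJ is present, so *oxaJ* is transcribed.
So OxaJ is produced and active.
No repressor is bound and OxaJ is active, so *purY* is transcribed.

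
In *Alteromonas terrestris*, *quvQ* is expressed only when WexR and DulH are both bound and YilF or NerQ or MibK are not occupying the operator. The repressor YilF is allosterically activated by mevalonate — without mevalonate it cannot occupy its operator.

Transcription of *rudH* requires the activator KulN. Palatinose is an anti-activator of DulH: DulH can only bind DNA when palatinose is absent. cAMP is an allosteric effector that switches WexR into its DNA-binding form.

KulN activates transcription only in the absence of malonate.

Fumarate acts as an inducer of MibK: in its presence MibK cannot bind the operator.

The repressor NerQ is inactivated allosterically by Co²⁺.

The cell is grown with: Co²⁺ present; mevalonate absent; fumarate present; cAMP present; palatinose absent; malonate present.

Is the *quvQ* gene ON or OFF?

ON

Mevalonate is absent, so YilF is inactive.
cAMP is present, so WexR is active.
Palatinose is absent, so DulH is active.
Co²⁺ is present, so NerQ is inactive.
Fumarate is present, so MibK is inactive.
No repressor is bound and WexR and DulH are active, so *quvQ* is transcribed.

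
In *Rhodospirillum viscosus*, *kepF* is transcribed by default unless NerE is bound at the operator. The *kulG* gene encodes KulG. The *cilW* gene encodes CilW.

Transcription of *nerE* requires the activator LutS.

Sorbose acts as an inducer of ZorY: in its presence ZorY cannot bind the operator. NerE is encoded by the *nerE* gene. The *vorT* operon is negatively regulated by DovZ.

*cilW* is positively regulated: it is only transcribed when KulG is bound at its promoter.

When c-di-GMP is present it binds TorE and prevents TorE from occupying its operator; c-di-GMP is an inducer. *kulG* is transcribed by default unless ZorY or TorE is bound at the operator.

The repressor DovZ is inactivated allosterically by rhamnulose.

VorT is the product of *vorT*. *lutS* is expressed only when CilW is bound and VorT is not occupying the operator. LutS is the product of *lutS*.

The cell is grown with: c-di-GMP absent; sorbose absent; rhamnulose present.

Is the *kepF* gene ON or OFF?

Sorbose is absent, so ZorY is active.
c-di-GMP is absent, so TorE is active.
With repressor ZorY bound, *kulG* is not transcribed.
So KulG is not produced.
Required activator KulG is absent, so *cilW* is not transcribed.
So CilW is not produced.
Rhamnulose is present, so DovZ is inactive.
With no repressor bound, *vorT* is transcribed.
So VorT is produced and active.
With repressor VorT bound, *lutS* is not transcribed.
So LutS is not produced.
Required activator LutS is absent, so *nerE* is not transcribed.
So NerE is not produced.
With no repressor bound, *kepF* is transcribed.

ON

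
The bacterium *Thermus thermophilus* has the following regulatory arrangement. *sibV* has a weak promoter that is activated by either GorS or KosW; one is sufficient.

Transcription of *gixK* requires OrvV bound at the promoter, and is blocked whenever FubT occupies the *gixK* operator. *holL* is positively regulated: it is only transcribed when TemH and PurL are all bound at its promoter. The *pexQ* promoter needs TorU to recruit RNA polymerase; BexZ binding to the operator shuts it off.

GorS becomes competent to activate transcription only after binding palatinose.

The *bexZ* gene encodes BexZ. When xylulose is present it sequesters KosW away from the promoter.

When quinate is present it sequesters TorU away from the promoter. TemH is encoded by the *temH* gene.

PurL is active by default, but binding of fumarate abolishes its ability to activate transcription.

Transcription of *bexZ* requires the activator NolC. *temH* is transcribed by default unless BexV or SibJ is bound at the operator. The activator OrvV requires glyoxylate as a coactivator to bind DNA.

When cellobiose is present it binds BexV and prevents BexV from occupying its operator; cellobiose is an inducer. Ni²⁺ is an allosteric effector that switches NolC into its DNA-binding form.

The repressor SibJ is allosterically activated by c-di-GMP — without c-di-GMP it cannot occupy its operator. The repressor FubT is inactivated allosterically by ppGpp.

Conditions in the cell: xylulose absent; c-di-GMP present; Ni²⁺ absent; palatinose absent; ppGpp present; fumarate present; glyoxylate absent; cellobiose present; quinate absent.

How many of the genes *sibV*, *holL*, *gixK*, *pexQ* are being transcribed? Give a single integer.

Palatinose is absent, so GorS is inactive.
Xylulose is absent, so KosW is active.
Activator KosW is present, so *sibV* is transcribed.
→ *sibV* is ON.
Cellobiose is present, so BexV is inactive.
c-di-GMP is present, so SibJ is active.
With repressor SibJ bound, *temH* is not transcribed.
So TemH is not produced.
Fumarate is present, so PurL is inactive.
Required activator TemH is absent, so *holL* is not transcribed.
→ *holL* is OFF.
Glyoxylate is absent, so OrvV is inactive.
ppGpp is present, so FubT is inactive.
Required activator OrvV is absent, so *gixK* is not transcribed.
→ *gixK* is OFF.
Ni²⁺ is absent, so NolC is inactive.
Required activator NolC is absent, so *bexZ* is not transcribed.
So BexZ is not produced.
Quinate is absent, so TorU is active.
No repressor is bound and TorU is active, so *pexQ* is transcribed.
→ *pexQ* is ON.
2 of the 4 genes are transcribed.

2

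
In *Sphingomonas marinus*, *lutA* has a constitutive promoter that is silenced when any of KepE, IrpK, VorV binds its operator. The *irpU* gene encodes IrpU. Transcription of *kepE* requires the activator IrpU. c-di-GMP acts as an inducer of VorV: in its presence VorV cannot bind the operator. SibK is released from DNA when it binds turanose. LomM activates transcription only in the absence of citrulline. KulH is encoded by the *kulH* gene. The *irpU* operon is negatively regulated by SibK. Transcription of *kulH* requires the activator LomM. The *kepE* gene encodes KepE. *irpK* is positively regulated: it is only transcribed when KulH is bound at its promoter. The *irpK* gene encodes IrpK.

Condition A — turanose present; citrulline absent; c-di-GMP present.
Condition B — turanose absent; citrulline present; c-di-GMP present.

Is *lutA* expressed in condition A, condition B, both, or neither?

B only

Condition A:
Turanose is present, so SibK is inactive.
With no repressor bound, *irpU* is transcribed.
So IrpU is produced and active.
No repressor is bound and IrpU is active, so *kepE* is transcribed.
So KepE is produced and active.
Citrulline is absent, so LomM is active.
No repressor is bound and LomM is active, so *kulH* is transcribed.
So KulH is produced and active.
No repressor is bound and KulH is active, so *irpK* is transcribed.
So IrpK is produced and active.
c-di-GMP is present, so VorV is inactive.
With repressor KepE bound, *lutA* is not transcribed.
→ *lutA* is OFF in A.
Condition B:
Turanose is absent, so SibK is active.
With repressor SibK bound, *irpU* is not transcribed.
So IrpU is not produced.
Required activator IrpU is absent, so *kepE* is not transcribed.
So KepE is not produced.
Citrulline is present, so LomM is inactive.
Required activator LomM is absent, so *kulH* is not transcribed.
So KulH is not produced.
Required activator KulH is absent, so *irpK* is not transcribed.
So IrpK is not produced.
c-di-GMP is present, so VorV is inactive.
With no repressor bound, *lutA* is transcribed.
→ *lutA* is ON in B.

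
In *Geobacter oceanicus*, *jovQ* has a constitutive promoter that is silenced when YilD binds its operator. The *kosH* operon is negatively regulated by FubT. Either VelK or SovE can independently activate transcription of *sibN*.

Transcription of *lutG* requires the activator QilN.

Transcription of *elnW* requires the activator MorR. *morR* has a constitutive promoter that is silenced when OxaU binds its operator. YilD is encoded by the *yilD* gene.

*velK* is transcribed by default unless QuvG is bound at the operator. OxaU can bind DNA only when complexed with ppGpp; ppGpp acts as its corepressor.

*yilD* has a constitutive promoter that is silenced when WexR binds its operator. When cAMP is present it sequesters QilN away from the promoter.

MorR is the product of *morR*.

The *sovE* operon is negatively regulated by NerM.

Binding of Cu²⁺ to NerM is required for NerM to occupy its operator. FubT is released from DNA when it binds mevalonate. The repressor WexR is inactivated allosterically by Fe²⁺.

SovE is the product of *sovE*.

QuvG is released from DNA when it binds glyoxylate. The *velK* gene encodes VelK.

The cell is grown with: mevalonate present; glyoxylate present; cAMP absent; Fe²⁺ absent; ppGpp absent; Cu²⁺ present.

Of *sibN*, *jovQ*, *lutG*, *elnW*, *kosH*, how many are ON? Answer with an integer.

5

Glyoxylate is present, so QuvG is inactive.
With no repressor bound, *velK* is transcribed.
So VelK is produced and active.
Cu²⁺ is present, so NerM is active.
With repressor NerM bound, *sovE* is not transcribed.
So SovE is not produced.
Activator VelK is present, so *sibN* is transcribed.
→ *sibN* is ON.
Fe²⁺ is absent, so WexR is active.
With repressor WexR bound, *yilD* is not transcribed.
So YilD is not produced.
With no repressor bound, *jovQ* is transcribed.
→ *jovQ* is ON.
cAMP is absent, so QilN is active.
No repressor is bound and QilN is active, so *lutG* is transcribed.
→ *lutG* is ON.
ppGpp is absent, so OxaU is inactive.
With no repressor bound, *morR* is transcribed.
So MorR is produced and active.
No repressor is bound and MorR is active, so *elnW* is transcribed.
→ *elnW* is ON.
Mevalonate is present, so FubT is inactive.
With no repressor bound, *kosH* is transcribed.
→ *kosH* is ON.
5 of the 5 genes are transcribed.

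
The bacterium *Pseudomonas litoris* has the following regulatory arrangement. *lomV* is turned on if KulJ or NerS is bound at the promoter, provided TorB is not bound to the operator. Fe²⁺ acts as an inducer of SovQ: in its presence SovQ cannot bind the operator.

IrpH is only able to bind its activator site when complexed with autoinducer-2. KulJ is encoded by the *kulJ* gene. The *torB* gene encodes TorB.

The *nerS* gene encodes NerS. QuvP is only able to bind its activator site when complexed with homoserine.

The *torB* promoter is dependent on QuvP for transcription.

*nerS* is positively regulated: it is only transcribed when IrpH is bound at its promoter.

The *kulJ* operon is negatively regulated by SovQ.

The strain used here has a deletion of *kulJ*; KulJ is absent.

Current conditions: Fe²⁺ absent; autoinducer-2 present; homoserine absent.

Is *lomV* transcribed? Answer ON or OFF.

KulJ is non-functional in this strain, so it has no effect.
Autoinducer-2 is present, so IrpH is active.
No repressor is bound and IrpH is active, so *nerS* is transcribed.
So NerS is produced and active.
Homoserine is absent, so QuvP is inactive.
Required activator QuvP is absent, so *torB* is not transcribed.
So TorB is not produced.
Activator NerS is present, so *lomV* is transcribed.

ON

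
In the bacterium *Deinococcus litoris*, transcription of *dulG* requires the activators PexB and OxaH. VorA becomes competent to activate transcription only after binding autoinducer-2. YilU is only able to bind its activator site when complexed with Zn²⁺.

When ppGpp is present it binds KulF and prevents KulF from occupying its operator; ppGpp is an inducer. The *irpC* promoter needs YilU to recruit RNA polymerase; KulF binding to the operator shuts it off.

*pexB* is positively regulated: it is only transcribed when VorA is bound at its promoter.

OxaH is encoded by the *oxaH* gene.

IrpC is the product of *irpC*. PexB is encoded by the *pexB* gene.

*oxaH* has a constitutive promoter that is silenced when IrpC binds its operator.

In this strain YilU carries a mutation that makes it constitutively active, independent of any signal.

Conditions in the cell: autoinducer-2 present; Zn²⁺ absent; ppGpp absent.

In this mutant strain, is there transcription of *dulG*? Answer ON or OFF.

Autoinducer-2 is present, so VorA is active.
No repressor is bound and VorA is active, so *pexB* is transcribed.
So PexB is produced and active.
ppGpp is absent, so KulF is active.
YilU is constitutively active in this strain.
With repressor KulF bound, *irpC* is not transcribed.
So IrpC is not produced.
With no repressor bound, *oxaH* is transcribed.
So OxaH is produced and active.
No repressor is bound and PexB and OxaH are active, so *dulG* is transcribed.

ON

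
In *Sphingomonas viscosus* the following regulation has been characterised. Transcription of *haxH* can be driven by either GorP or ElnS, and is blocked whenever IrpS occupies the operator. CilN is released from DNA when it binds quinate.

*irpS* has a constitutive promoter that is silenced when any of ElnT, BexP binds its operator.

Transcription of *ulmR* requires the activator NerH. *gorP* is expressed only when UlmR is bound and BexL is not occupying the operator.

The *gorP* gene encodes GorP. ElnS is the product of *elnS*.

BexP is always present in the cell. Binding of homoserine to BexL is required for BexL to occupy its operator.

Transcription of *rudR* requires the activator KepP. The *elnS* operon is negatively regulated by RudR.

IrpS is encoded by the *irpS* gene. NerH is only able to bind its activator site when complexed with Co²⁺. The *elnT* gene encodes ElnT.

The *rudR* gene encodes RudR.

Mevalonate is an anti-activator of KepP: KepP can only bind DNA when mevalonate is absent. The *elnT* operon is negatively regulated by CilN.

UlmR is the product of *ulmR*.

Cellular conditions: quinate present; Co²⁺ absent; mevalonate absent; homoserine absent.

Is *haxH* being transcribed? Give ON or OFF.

OFF

Co²⁺ is absent, so NerH is inactive.
Required activator NerH is absent, so *ulmR* is not transcribed.
So UlmR is not produced.
Homoserine is absent, so BexL is inactive.
Required activator UlmR is absent, so *gorP* is not transcribed.
So GorP is not produced.
Mevalonate is absent, so KepP is active.
No repressor is bound and KepP is active, so *rudR* is transcribed.
So RudR is produced and active.
With repressor RudR bound, *elnS* is not transcribed.
So ElnS is not produced.
Quinate is present, so CilN is inactive.
With no repressor bound, *elnT* is transcribed.
So ElnT is produced and active.
BexP is produced constitutively and is active.
With repressor ElnT bound, *irpS* is not transcribed.
So IrpS is not produced.
No activator is available at the *haxH* promoter, so *haxH* is not transcribed.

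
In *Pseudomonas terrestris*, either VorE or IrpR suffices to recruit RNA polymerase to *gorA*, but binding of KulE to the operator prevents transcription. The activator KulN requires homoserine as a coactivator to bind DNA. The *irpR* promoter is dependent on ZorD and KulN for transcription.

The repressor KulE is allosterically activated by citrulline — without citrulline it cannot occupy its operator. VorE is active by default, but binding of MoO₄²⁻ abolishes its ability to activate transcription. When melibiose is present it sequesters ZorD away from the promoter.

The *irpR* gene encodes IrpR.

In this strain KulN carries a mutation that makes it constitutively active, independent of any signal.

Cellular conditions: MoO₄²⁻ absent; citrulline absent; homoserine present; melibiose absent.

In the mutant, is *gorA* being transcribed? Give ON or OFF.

MoO₄²⁻ is absent, so VorE is active.
Citrulline is absent, so KulE is inactive.
Melibiose is absent, so ZorD is active.
KulN is constitutively active in this strain.
No repressor is bound and ZorD and KulN are active, so *irpR* is transcribed.
So IrpR is produced and active.
Activator VorE is present, so *gorA* is transcribed.

ON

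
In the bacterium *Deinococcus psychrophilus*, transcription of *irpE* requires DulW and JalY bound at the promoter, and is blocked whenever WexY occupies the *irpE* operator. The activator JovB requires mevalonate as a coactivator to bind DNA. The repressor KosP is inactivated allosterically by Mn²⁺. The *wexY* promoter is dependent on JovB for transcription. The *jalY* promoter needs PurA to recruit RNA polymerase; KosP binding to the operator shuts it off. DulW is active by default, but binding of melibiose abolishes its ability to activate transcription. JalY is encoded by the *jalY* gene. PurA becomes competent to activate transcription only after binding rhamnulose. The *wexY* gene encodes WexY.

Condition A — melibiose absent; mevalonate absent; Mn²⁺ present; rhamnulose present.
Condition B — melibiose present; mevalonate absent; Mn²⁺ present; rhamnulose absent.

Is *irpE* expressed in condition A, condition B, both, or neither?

A only

Condition A:
Melibiose is absent, so DulW is active.
Mevalonate is absent, so JovB is inactive.
Required activator JovB is absent, so *wexY* is not transcribed.
So WexY is not produced.
Mn²⁺ is present, so KosP is inactive.
Rhamnulose is present, so PurA is active.
No repressor is bound and PurA is active, so *jalY* is transcribed.
So JalY is produced and active.
No repressor is bound and DulW and JalY are active, so *irpE* is transcribed.
→ *irpE* is ON in A.
Condition B:
Melibiose is present, so DulW is inactive.
Mevalonate is absent, so JovB is inactive.
Required activator JovB is absent, so *wexY* is not transcribed.
So WexY is not produced.
Mn²⁺ is present, so KosP is inactive.
Rhamnulose is absent, so PurA is inactive.
Required activator PurA is absent, so *jalY* is not transcribed.
So JalY is not produced.
Required activator DulW is absent, so *irpE* is not transcribed.
→ *irpE* is OFF in B.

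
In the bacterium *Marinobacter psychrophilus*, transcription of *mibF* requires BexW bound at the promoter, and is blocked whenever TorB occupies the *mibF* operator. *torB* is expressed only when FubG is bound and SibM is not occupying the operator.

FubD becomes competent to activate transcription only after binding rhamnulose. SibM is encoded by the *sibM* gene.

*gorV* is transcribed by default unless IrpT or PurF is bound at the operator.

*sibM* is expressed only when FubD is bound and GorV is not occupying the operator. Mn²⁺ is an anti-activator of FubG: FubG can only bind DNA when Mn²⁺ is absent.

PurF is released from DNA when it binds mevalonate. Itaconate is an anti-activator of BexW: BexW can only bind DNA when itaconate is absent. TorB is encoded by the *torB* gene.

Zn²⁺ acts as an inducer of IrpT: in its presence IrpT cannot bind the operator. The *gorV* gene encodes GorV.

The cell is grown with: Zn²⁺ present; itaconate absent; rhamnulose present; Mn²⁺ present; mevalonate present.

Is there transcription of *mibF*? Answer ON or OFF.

ON

Rhamnulose is present, so FubD is active.
Zn²⁺ is present, so IrpT is inactive.
Mevalonate is present, so PurF is inactive.
With no repressor bound, *gorV* is transcribed.
So GorV is produced and active.
With repressor GorV bound, *sibM* is not transcribed.
So SibM is not produced.
Mn²⁺ is present, so FubG is inactive.
Required activator FubG is absent, so *torB* is not transcribed.
So TorB is not produced.
Itaconate is absent, so BexW is active.
No repressor is bound and BexW is active, so *mibF* is transcribed.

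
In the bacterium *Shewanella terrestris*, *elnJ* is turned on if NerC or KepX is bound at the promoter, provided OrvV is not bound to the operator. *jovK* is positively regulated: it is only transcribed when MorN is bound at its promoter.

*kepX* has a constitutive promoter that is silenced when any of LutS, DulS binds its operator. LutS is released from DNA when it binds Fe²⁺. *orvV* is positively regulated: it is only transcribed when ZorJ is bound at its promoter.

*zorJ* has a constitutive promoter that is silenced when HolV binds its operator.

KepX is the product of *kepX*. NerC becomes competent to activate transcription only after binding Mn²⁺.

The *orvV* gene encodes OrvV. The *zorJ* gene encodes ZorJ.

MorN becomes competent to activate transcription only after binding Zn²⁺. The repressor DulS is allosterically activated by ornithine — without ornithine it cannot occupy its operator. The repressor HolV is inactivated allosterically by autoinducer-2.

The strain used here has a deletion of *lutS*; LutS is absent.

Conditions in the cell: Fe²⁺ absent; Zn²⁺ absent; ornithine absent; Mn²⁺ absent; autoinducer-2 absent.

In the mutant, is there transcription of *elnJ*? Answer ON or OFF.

ON

Mn²⁺ is absent, so NerC is inactive.
Autoinducer-2 is absent, so HolV is active.
With repressor HolV bound, *zorJ* is not transcribed.
So ZorJ is not produced.
Required activator ZorJ is absent, so *orvV* is not transcribed.
So OrvV is not produced.
LutS is non-functional in this strain, so it has no effect.
Ornithine is absent, so DulS is inactive.
With no repressor bound, *kepX* is transcribed.
So KepX is produced and active.
Activator KepX is present, so *elnJ* is transcribed.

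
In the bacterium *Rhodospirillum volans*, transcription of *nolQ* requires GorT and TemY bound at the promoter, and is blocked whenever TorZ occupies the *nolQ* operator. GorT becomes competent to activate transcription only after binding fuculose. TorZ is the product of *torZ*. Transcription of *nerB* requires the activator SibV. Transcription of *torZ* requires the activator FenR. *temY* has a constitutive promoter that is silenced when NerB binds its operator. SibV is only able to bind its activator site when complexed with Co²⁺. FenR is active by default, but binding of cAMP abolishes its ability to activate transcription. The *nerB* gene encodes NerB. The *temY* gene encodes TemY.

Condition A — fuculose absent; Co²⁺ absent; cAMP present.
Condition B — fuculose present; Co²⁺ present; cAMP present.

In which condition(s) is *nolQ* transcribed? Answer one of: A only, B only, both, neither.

neither

Condition A:
Fuculose is absent, so GorT is inactive.
Co²⁺ is absent, so SibV is inactive.
Required activator SibV is absent, so *nerB* is not transcribed.
So NerB is not produced.
With no repressor bound, *temY* is transcribed.
So TemY is produced and active.
cAMP is present, so FenR is inactive.
Required activator FenR is absent, so *torZ* is not transcribed.
So TorZ is not produced.
Required activator GorT is absent, so *nolQ* is not transcribed.
→ *nolQ* is OFF in A.
Condition B:
Fuculose is present, so GorT is active.
Co²⁺ is present, so SibV is active.
No repressor is bound and SibV is active, so *nerB* is transcribed.
So NerB is produced and active.
With repressor NerB bound, *temY* is not transcribed.
So TemY is not produced.
cAMP is present, so FenR is inactive.
Required activator FenR is absent, so *torZ* is not transcribed.
So TorZ is not produced.
Required activator TemY is absent, so *nolQ* is not transcribed.
→ *nolQ* is OFF in B.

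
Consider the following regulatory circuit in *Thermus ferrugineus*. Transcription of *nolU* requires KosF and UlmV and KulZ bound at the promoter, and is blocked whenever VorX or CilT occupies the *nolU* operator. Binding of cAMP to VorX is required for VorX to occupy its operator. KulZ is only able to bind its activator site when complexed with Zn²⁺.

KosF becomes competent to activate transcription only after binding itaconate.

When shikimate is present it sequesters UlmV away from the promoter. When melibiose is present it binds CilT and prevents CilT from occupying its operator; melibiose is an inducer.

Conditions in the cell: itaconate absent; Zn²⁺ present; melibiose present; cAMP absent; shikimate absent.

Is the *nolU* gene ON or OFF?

cAMP is absent, so VorX is inactive.
Itaconate is absent, so KosF is inactive.
Shikimate is absent, so UlmV is active.
Melibiose is present, so CilT is inactive.
Zn²⁺ is present, so KulZ is active.
Required activator KosF is absent, so *nolU* is not transcribed.

OFF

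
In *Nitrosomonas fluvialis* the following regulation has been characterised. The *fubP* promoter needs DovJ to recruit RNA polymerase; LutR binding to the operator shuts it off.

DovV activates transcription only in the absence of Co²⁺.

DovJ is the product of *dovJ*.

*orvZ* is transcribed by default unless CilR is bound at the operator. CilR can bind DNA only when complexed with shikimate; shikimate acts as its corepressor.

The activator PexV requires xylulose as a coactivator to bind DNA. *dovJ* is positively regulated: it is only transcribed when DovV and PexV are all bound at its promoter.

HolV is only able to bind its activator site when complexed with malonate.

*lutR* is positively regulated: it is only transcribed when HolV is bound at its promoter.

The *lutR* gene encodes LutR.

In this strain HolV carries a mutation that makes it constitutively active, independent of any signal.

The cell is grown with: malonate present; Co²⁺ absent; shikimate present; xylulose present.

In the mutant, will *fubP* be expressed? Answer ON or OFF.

Co²⁺ is absent, so DovV is active.
Xylulose is present, so PexV is active.
No repressor is bound and DovV and PexV are active, so *dovJ* is transcribed.
So DovJ is produced and active.
HolV is constitutively active in this strain.
No repressor is bound and HolV is active, so *lutR* is transcribed.
So LutR is produced and active.
With repressor LutR bound, *fubP* is not transcribed.

OFF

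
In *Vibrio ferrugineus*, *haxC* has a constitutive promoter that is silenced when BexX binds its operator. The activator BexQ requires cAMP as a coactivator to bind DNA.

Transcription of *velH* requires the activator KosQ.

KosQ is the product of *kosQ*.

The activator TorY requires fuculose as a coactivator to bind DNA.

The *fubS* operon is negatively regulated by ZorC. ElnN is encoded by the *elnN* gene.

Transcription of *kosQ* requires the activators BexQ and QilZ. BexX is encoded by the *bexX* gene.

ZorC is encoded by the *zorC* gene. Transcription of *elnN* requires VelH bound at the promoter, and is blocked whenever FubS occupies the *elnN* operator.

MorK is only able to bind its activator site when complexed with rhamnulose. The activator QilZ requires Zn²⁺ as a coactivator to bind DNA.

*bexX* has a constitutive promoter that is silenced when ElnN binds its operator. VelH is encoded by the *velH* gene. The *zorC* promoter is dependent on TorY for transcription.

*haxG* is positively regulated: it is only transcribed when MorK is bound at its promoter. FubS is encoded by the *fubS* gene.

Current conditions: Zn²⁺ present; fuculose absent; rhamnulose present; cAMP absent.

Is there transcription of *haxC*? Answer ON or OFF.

OFF

Fuculose is absent, so TorY is inactive.
Required activator TorY is absent, so *zorC* is not transcribed.
So ZorC is not produced.
With no repressor bound, *fubS* is transcribed.
So FubS is produced and active.
cAMP is absent, so BexQ is inactive.
Zn²⁺ is present, so QilZ is active.
Required activator BexQ is absent, so *kosQ* is not transcribed.
So KosQ is not produced.
Required activator KosQ is absent, so *velH* is not transcribed.
So VelH is not produced.
With repressor FubS bound, *elnN* is not transcribed.
So ElnN is not produced.
With no repressor bound, *bexX* is transcribed.
So BexX is produced and active.
With repressor BexX bound, *haxC* is not transcribed.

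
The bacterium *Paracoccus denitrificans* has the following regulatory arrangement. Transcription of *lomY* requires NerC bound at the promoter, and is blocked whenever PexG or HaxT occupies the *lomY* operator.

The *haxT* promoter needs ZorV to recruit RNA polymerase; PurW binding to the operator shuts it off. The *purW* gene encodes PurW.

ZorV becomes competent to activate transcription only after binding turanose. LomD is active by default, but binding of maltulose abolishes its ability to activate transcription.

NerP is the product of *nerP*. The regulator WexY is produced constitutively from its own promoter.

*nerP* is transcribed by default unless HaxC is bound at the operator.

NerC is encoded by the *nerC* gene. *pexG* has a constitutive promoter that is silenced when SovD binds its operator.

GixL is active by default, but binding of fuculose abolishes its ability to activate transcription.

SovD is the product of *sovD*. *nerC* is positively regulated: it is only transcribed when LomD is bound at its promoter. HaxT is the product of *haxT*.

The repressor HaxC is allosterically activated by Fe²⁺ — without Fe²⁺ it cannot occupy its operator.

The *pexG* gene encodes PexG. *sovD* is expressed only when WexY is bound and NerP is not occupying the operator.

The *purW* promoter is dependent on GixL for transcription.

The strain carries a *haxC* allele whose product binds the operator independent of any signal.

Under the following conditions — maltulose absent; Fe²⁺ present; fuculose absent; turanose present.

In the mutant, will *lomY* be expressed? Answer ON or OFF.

WexY is produced constitutively and is active.
HaxC is constitutively active in this strain.
With repressor HaxC bound, *nerP* is not transcribed.
So NerP is not produced.
No repressor is bound and WexY is active, so *sovD* is transcribed.
So SovD is produced and active.
With repressor SovD bound, *pexG* is not transcribed.
So PexG is not produced.
Maltulose is absent, so LomD is active.
No repressor is bound and LomD is active, so *nerC* is transcribed.
So NerC is produced and active.
Turanose is present, so ZorV is active.
Fuculose is absent, so GixL is active.
No repressor is bound and GixL is active, so *purW* is transcribed.
So PurW is produced and active.
With repressor PurW bound, *haxT* is not transcribed.
So HaxT is not produced.
No repressor is bound and NerC is active, so *lomY* is transcribed.

ON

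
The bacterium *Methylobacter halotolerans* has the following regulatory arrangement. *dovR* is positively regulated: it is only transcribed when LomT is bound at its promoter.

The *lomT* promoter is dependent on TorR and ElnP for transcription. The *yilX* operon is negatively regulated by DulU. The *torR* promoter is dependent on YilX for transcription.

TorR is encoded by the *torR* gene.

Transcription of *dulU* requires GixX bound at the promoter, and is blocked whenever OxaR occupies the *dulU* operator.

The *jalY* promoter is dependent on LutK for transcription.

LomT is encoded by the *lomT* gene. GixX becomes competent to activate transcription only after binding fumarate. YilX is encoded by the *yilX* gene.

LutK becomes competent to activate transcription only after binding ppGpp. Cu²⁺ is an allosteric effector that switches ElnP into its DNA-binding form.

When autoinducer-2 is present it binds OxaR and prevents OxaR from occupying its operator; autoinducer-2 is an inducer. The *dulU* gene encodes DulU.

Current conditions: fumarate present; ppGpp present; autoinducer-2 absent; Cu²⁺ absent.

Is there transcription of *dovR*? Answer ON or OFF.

OFF

Fumarate is present, so GixX is active.
Autoinducer-2 is absent, so OxaR is active.
With repressor OxaR bound, *dulU* is not transcribed.
So DulU is not produced.
With no repressor bound, *yilX* is transcribed.
So YilX is produced and active.
No repressor is bound and YilX is active, so *torR* is transcribed.
So TorR is produced and active.
Cu²⁺ is absent, so ElnP is inactive.
Required activator ElnP is absent, so *lomT* is not transcribed.
So LomT is not produced.
Required activator LomT is absent, so *dovR* is not transcribed.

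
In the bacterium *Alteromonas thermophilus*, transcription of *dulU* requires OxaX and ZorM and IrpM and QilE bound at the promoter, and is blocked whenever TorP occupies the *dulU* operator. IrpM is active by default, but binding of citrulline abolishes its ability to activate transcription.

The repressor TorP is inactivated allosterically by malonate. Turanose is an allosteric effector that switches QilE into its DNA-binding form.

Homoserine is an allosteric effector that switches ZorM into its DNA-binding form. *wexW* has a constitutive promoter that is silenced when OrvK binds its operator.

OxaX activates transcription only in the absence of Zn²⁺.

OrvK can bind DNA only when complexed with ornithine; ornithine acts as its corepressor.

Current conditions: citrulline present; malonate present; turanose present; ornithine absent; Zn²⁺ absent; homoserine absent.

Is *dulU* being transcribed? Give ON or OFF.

OFF

Zn²⁺ is absent, so OxaX is active.
Homoserine is absent, so ZorM is inactive.
Citrulline is present, so IrpM is inactive.
Malonate is present, so TorP is inactive.
Turanose is present, so QilE is active.
Required activator ZorM is absent, so *dulU* is not transcribed.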